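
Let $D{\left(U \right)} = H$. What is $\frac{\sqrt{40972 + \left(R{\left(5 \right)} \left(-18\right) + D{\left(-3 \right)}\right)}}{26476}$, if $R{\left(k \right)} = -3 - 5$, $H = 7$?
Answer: $\frac{\sqrt{41123}}{26476} \approx 0.0076593$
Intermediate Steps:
$R{\left(k \right)} = -8$ ($R{\left(k \right)} = -3 - 5 = -8$)
$D{\left(U \right)} = 7$
$\frac{\sqrt{40972 + \left(R{\left(5 \right)} \left(-18\right) + D{\left(-3 \right)}\right)}}{26476} = \frac{\sqrt{40972 + \left(\left(-8\right) \left(-18\right) + 7\right)}}{26476} = \sqrt{40972 + \left(144 + 7\right)} \frac{1}{26476} = \sqrt{40972 + 151} \cdot \frac{1}{26476} = \sqrt{41123} \cdot \frac{1}{26476} = \frac{\sqrt{41123}}{26476}$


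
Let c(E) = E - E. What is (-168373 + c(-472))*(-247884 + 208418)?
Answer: 6645008818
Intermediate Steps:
c(E) = 0
(-168373 + c(-472))*(-247884 + 208418) = (-168373 + 0)*(-247884 + 208418) = -168373*(-39466) = 6645008818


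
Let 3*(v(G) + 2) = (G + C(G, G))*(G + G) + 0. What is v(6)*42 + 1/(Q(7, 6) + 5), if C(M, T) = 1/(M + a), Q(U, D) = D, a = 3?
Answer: 31111/33 ≈ 942.76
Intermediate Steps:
C(M, T) = 1/(3 + M) (C(M, T) = 1/(M + 3) = 1/(3 + M))
v(G) = -2 + 2*G*(G + 1/(3 + G))/3 (v(G) = -2 + ((G + 1/(3 + G))*(G + G) + 0)/3 = -2 + ((G + 1/(3 + G))*(2*G) + 0)/3 = -2 + (2*G*(G + 1/(3 + G)) + 0)/3 = -2 + (2*G*(G + 1/(3 + G)))/3 = -2 + 2*G*(G + 1/(3 + G))/3)
v(6)*42 + 1/(Q(7, 6) + 5) = (2*(6 + (-3 + 6²)*(3 + 6))/(3*(3 + 6)))*42 + 1/(6 + 5) = ((⅔)*(6 + (-3 + 36)*9)/9)*42 + 1/11 = ((⅔)*(⅑)*(6 + 33*9))*42 + 1/11 = ((⅔)*(⅑)*(6 + 297))*42 + 1/11 = ((⅔)*(⅑)*303)*42 + 1/11 = (202/9)*42 + 1/11 = 2828/3 + 1/11 = 31111/33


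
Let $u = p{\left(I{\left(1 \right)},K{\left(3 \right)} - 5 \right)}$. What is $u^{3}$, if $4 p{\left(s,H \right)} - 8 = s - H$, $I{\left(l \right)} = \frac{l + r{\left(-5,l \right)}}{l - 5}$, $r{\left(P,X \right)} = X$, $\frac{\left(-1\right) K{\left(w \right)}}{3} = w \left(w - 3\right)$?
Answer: $\frac{15625}{512} \approx 30.518$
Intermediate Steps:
$K{\left(w \right)} = - 3 w \left(-3 + w\right)$ ($K{\left(w \right)} = - 3 w \left(w - 3\right) = - 3 w \left(-3 + w\right)$)
$I{\left(l \right)} = \frac{2 l}{-5 + l}$ ($I{\left(l \right)} = \frac{l + l}{l - 5} = \frac{2 l}{-5 + l}$)
$p{\left(s,H \right)} = 2 - \frac{H}{4} + \frac{s}{4}$ ($p{\left(s,H \right)} = 2 + \frac{s - H}{4} = 2 - \left(- \frac{s}{4} + \frac{H}{4}\right) = 2 - \frac{H}{4} + \frac{s}{4}$)
$u = \frac{25}{8}$ ($u = 2 - \frac{3 \cdot 3 \left(3 - 3\right) - 5}{4} + \frac{2 \cdot 1 \frac{1}{-5 + 1}}{4} = 2 - \frac{3 \cdot 3 \left(3 - 3\right) - 5}{4} + \frac{2 \cdot 1 \frac{1}{-4}}{4} = 2 - \frac{3 \cdot 3 \cdot 0 - 5}{4} + \frac{2 \cdot 1 \left(- \frac{1}{4}\right)}{4} = 2 - \frac{0 - 5}{4} + \frac{1}{4} \left(- \frac{1}{2}\right) = 2 - - \frac{5}{4} - \frac{1}{8} = 2 + \frac{5}{4} - \frac{1}{8} = \frac{25}{8} \approx 3.125$)
$u^{3} = \left(\frac{25}{8}\right)^{3} = \frac{15625}{512}$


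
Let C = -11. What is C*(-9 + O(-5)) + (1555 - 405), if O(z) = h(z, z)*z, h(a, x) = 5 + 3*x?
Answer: 699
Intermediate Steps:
O(z) = z*(5 + 3*z) (O(z) = (5 + 3*z)*z = z*(5 + 3*z))
C*(-9 + O(-5)) + (1555 - 405) = -11*(-9 - 5*(5 + 3*(-5))) + (1555 - 405) = -11*(-9 - 5*(5 - 15)) + 1150 = -11*(-9 - 5*(-10)) + 1150 = -11*(-9 + 50) + 1150 = -11*41 + 1150 = -451 + 1150 = 699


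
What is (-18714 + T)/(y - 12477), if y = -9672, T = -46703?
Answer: 65417/22149 ≈ 2.9535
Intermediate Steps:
(-18714 + T)/(y - 12477) = (-18714 - 46703)/(-9672 - 12477) = -65417/(-22149) = -65417*(-1/22149) = 65417/22149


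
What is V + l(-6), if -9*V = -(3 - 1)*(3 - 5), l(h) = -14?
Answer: -130/9 ≈ -14.444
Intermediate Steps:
V = -4/9 (V = -(-1)*(3 - 1)*(3 - 5)/9 = -(-1)*2*(-2)/9 = -(-1)*(-4)/9 = -1/9*4 = -4/9 ≈ -0.44444)
V + l(-6) = -4/9 - 14 = -130/9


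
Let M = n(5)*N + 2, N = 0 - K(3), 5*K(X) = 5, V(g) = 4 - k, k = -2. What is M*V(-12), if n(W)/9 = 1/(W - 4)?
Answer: -42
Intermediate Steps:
n(W) = 9/(-4 + W) (n(W) = 9/(W - 4) = 9/(-4 + W))
V(g) = 6 (V(g) = 4 - 1*(-2) = 4 + 2 = 6)
K(X) = 1 (K(X) = (1/5)*5 = 1)
N = -1 (N = 0 - 1*1 = 0 - 1 = -1)
M = -7 (M = (9/(-4 + 5))*(-1) + 2 = (9/1)*(-1) + 2 = (9*1)*(-1) + 2 = 9*(-1) + 2 = -9 + 2 = -7)
M*V(-12) = -7*6 = -42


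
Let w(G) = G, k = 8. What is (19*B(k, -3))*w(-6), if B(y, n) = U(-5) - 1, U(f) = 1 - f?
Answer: -570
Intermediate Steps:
B(y, n) = 5 (B(y, n) = (1 - 1*(-5)) - 1 = (1 + 5) - 1 = 6 - 1 = 5)
(19*B(k, -3))*w(-6) = (19*5)*(-6) = 95*(-6) = -570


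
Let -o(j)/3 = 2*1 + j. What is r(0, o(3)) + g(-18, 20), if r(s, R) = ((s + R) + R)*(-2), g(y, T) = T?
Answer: 80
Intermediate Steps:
o(j) = -6 - 3*j (o(j) = -3*(2*1 + j) = -3*(2 + j) = -6 - 3*j)
r(s, R) = -4*R - 2*s (r(s, R) = ((R + s) + R)*(-2) = (s + 2*R)*(-2) = -4*R - 2*s)
r(0, o(3)) + g(-18, 20) = (-4*(-6 - 3*3) - 2*0) + 20 = (-4*(-6 - 9) + 0) + 20 = (-4*(-15) + 0) + 20 = (60 + 0) + 20 = 60 + 20 = 80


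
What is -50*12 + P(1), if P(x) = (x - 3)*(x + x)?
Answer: -604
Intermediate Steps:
P(x) = 2*x*(-3 + x) (P(x) = (-3 + x)*(2*x) = 2*x*(-3 + x))
-50*12 + P(1) = -50*12 + 2*1*(-3 + 1) = -600 + 2*1*(-2) = -600 - 4 = -604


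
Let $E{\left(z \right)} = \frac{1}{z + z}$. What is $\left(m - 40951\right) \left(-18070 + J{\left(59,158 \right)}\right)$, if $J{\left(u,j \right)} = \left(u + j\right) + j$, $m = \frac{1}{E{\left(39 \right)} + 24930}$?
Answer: $\frac{1409068747418035}{1944541} \approx 7.2463 \cdot 10^{8}$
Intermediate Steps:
$E{\left(z \right)} = \frac{1}{2 z}$
$m = \frac{78}{1944541}$ ($m = \frac{1}{\frac{1}{2 \cdot 39} + 24930} = \frac{1}{\frac{1}{2} \cdot \frac{1}{39} + 24930} = \frac{1}{\frac{1}{78} + 24930} = \frac{1}{\frac{1944541}{78}} = \frac{78}{1944541} \approx 4.0112 \cdot 10^{-5}$)
$J{\left(u,j \right)} = u + 2 j$ ($J{\left(u,j \right)} = \left(j + u\right) + j = u + 2 j$)
$\left(m - 40951\right) \left(-18070 + J{\left(59,158 \right)}\right) = \left(\frac{78}{1944541} - 40951\right) \left(-18070 + \left(59 + 2 \cdot 158\right)\right) = - \frac{79630898413 \left(-18070 + \left(59 + 316\right)\right)}{1944541} = - \frac{79630898413 \left(-18070 + 375\right)}{1944541} = \left(- \frac{79630898413}{1944541}\right) \left(-17695\right) = \frac{1409068747418035}{1944541}$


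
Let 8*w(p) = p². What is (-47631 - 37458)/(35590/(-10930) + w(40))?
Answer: -93002277/215041 ≈ -432.49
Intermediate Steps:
w(p) = p²/8
(-47631 - 37458)/(35590/(-10930) + w(40)) = (-47631 - 37458)/(35590/(-10930) + (⅛)*40²) = -85089/(35590*(-1/10930) + (⅛)*1600) = -85089/(-3559/1093 + 200) = -85089/215041/1093 = -85089*1093/215041 = -93002277/215041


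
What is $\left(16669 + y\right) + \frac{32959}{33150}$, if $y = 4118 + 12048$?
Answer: $\frac{1088513209}{33150} \approx 32836.0$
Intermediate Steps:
$y = 16166$
$\left(16669 + y\right) + \frac{32959}{33150} = \left(16669 + 16166\right) + \frac{32959}{33150} = 32835 + 32959 \cdot \frac{1}{33150} = 32835 + \frac{32959}{33150} = \frac{1088513209}{33150}$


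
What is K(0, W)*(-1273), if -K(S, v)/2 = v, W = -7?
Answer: -17822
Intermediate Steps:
K(S, v) = -2*v
K(0, W)*(-1273) = -2*(-7)*(-1273) = 14*(-1273) = -17822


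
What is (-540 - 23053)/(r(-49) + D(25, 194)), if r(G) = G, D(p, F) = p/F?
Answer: 4577042/9481 ≈ 482.76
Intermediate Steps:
(-540 - 23053)/(r(-49) + D(25, 194)) = (-540 - 23053)/(-49 + 25/194) = -23593/(-49 + 25*(1/194)) = -23593/(-49 + 25/194) = -23593/(-9481/194) = -23593*(-194/9481) = 4577042/9481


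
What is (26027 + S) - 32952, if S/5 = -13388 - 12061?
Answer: -134170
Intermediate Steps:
S = -127245 (S = 5*(-13388 - 12061) = 5*(-25449) = -127245)
(26027 + S) - 32952 = (26027 - 127245) - 32952 = -101218 - 32952 = -134170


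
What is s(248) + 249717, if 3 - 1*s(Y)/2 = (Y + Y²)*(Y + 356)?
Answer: -74346693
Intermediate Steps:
s(Y) = 6 - 2*(356 + Y)*(Y + Y²) (s(Y) = 6 - 2*(Y + Y²)*(Y + 356) = 6 - 2*(Y + Y²)*(356 + Y) = 6 - 2*(356 + Y)*(Y + Y²))
s(248) + 249717 = (6 - 714*248² - 712*248 - 2*248³) + 249717 = (6 - 714*61504 - 176576 - 2*15252992) + 249717 = (6 - 43913856 - 176576 - 30505984) + 249717 = -74596410 + 249717 = -74346693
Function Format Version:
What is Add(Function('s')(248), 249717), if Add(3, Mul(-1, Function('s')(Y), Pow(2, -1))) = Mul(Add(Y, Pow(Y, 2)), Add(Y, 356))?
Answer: -74346693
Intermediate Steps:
Function('s')(Y) = Add(6, Mul(-2, Add(356, Y), Add(Y, Pow(Y, 2)))) (Function('s')(Y) = Add(6, Mul(-2, Mul(Add(Y, Pow(Y, 2)), Add(Y, 356)))) = Add(6, Mul(-2, Mul(Add(Y, Pow(Y, 2)), Add(356, Y)))) = Add(6, Mul(-2, Mul(Add(356, Y), Add(Y, Pow(Y, 2))))) = Add(6, Mul(-2, Add(356, Y), Add(Y, Pow(Y, 2)))))
Add(Function('s')(248), 249717) = Add(Add(6, Mul(-714, Pow(248, 2)), Mul(-712, 248), Mul(-2, Pow(248, 3))), 249717) = Add(Add(6, Mul(-714, 61504), -176576, Mul(-2, 15252992)), 249717) = Add(Add(6, -43913856, -176576, -30505984), 249717) = Add(-74596410, 249717) = -74346693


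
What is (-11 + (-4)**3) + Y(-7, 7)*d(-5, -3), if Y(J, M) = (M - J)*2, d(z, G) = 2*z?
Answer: -355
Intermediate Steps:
Y(J, M) = -2*J + 2*M
(-11 + (-4)**3) + Y(-7, 7)*d(-5, -3) = (-11 + (-4)**3) + (-2*(-7) + 2*7)*(2*(-5)) = (-11 - 64) + (14 + 14)*(-10) = -75 + 28*(-10) = -75 - 280 = -355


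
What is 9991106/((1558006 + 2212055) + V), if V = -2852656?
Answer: 9991106/917405 ≈ 10.891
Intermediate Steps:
9991106/((1558006 + 2212055) + V) = 9991106/((1558006 + 2212055) - 2852656) = 9991106/(3770061 - 2852656) = 9991106/917405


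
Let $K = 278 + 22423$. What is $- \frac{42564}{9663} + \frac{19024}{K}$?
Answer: $- \frac{260805484}{73119921} \approx -3.5668$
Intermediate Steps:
$K = 22701$
$- \frac{42564}{9663} + \frac{19024}{K} = - \frac{42564}{9663} + \frac{19024}{22701} = \left(-42564\right) \frac{1}{9663} + 19024 \cdot \frac{1}{22701} = - \frac{14188}{3221} + \frac{19024}{22701} = - \frac{260805484}{73119921}$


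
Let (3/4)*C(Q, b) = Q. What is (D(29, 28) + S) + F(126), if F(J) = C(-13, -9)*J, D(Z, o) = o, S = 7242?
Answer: 5086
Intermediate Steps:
C(Q, b) = 4*Q/3
F(J) = -52*J/3 (F(J) = ((4/3)*(-13))*J = -52*J/3)
(D(29, 28) + S) + F(126) = (28 + 7242) - 52/3*126 = 7270 - 2184 = 5086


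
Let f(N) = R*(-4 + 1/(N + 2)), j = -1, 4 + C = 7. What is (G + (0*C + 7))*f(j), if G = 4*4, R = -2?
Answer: 138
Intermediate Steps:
C = 3 (C = -4 + 7 = 3)
G = 16
f(N) = 8 - 2/(2 + N) (f(N) = -2*(-4 + 1/(N + 2)) = -2*(-4 + 1/(2 + N)) = 8 - 2/(2 + N))
(G + (0*C + 7))*f(j) = (16 + (0*3 + 7))*(2*(7 + 4*(-1))/(2 - 1)) = (16 + (0 + 7))*(2*(7 - 4)/1) = (16 + 7)*(2*1*3) = 23*6 = 138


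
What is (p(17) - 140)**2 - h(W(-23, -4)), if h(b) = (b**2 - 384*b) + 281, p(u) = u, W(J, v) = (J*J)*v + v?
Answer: -5293632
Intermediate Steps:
W(J, v) = v + v*J**2 (W(J, v) = J**2*v + v = v*J**2 + v = v + v*J**2)
h(b) = 281 + b**2 - 384*b
(p(17) - 140)**2 - h(W(-23, -4)) = (17 - 140)**2 - (281 + (-4*(1 + (-23)**2))**2 - (-1536)*(1 + (-23)**2)) = (-123)**2 - (281 + (-4*(1 + 529))**2 - (-1536)*(1 + 529)) = 15129 - (281 + (-4*530)**2 - (-1536)*530) = 15129 - (281 + (-2120)**2 - 384*(-2120)) = 15129 - (281 + 4494400 + 814080) = 15129 - 1*5308761 = 15129 - 5308761 = -5293632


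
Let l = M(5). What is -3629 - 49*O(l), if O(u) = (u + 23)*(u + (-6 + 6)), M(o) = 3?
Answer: -7451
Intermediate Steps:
l = 3
O(u) = u*(23 + u) (O(u) = (23 + u)*(u + 0) = (23 + u)*u = u*(23 + u))
-3629 - 49*O(l) = -3629 - 147*(23 + 3) = -3629 - 147*26 = -3629 - 49*78 = -3629 - 3822 = -7451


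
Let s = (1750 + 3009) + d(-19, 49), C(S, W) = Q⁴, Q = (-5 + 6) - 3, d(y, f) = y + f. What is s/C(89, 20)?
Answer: 4789/16 ≈ 299.31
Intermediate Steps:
d(y, f) = f + y
Q = -2 (Q = 1 - 3 = -2)
C(S, W) = 16 (C(S, W) = (-2)⁴ = 16)
s = 4789 (s = (1750 + 3009) + (49 - 19) = 4759 + 30 = 4789)
s/C(89, 20) = 4789/16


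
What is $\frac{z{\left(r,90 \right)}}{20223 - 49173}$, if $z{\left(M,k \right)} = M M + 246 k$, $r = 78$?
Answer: $- \frac{4704}{4825} \approx -0.97492$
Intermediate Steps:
$z{\left(M,k \right)} = M^{2} + 246 k$
$\frac{z{\left(r,90 \right)}}{20223 - 49173} = \frac{78^{2} + 246 \cdot 90}{20223 - 49173} = \frac{6084 + 22140}{20223 - 49173} = \frac{28224}{-28950} = 28224 \left(- \frac{1}{28950}\right) = - \frac{4704}{4825}$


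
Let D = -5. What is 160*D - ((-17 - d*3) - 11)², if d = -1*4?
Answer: -1056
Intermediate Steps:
d = -4
160*D - ((-17 - d*3) - 11)² = 160*(-5) - ((-17 - (-4)*3) - 11)² = -800 - ((-17 - 1*(-12)) - 11)² = -800 - ((-17 + 12) - 11)² = -800 - (-5 - 11)² = -800 - 1*(-16)² = -800 - 1*256 = -800 - 256 = -1056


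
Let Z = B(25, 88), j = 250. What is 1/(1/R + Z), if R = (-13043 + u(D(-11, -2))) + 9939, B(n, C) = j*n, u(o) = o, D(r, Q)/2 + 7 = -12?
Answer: 3142/19637499 ≈ 0.00016000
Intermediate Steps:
D(r, Q) = -38 (D(r, Q) = -14 + 2*(-12) = -14 - 24 = -38)
B(n, C) = 250*n
R = -3142 (R = (-13043 - 38) + 9939 = -13081 + 9939 = -3142)
Z = 6250 (Z = 250*25 = 6250)
1/(1/R + Z) = 1/(1/(-3142) + 6250) = 1/(-1/3142 + 6250) = 1/(19637499/3142) = 3142/19637499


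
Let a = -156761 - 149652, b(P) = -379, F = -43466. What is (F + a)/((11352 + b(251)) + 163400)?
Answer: -349879/174373 ≈ -2.0065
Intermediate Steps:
a = -306413
(F + a)/((11352 + b(251)) + 163400) = (-43466 - 306413)/((11352 - 379) + 163400) = -349879/(10973 + 163400) = -349879/174373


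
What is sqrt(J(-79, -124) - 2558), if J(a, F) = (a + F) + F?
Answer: I*sqrt(2885) ≈ 53.712*I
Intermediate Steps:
J(a, F) = a + 2*F (J(a, F) = (F + a) + F = a + 2*F)
sqrt(J(-79, -124) - 2558) = sqrt((-79 + 2*(-124)) - 2558) = sqrt((-79 - 248) - 2558) = sqrt(-327 - 2558) = sqrt(-2885) = I*sqrt(2885)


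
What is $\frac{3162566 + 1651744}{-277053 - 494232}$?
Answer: $- \frac{320954}{51419} \approx -6.2419$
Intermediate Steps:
$\frac{3162566 + 1651744}{-277053 - 494232} = \frac{4814310}{-771285} = 4814310 \left(- \frac{1}{771285}\right) = - \frac{320954}{51419}$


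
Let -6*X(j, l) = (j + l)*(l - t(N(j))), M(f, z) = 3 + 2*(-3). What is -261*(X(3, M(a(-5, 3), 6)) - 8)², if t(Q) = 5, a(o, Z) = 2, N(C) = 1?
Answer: -16704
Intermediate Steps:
M(f, z) = -3 (M(f, z) = 3 - 6 = -3)
X(j, l) = -(-5 + l)*(j + l)/6 (X(j, l) = -(j + l)*(l - 1*5)/6 = -(j + l)*(l - 5)/6 = -(j + l)*(-5 + l)/6 = -(-5 + l)*(j + l)/6)
-261*(X(3, M(a(-5, 3), 6)) - 8)² = -261*((-⅙*(-3)² + (⅚)*3 + (⅚)*(-3) - ⅙*3*(-3)) - 8)² = -261*((-⅙*9 + 5/2 - 5/2 + 3/2) - 8)² = -261*((-3/2 + 5/2 - 5/2 + 3/2) - 8)² = -261*(0 - 8)² = -261*(-8)² = -261*64 = -16704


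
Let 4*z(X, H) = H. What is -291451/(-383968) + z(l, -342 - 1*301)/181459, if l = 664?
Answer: 52824684153/69674449312 ≈ 0.75816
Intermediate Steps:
z(X, H) = H/4
-291451/(-383968) + z(l, -342 - 1*301)/181459 = -291451/(-383968) + ((-342 - 1*301)/4)/181459 = -291451*(-1/383968) + ((-342 - 301)/4)*(1/181459) = 291451/383968 + ((1/4)*(-643))*(1/181459) = 291451/383968 - 643/4*1/181459 = 291451/383968 - 643/725836 = 52824684153/69674449312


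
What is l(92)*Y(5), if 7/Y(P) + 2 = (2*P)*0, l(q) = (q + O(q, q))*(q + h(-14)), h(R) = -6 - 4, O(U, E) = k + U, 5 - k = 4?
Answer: -53095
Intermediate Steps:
k = 1 (k = 5 - 1*4 = 5 - 4 = 1)
O(U, E) = 1 + U
h(R) = -10
l(q) = (1 + 2*q)*(-10 + q) (l(q) = (q + (1 + q))*(q - 10) = (1 + 2*q)*(-10 + q))
Y(P) = -7/2 (Y(P) = 7/(-2 + (2*P)*0) = 7/(-2 + 0) = 7/(-2) = 7*(-½) = -7/2)
l(92)*Y(5) = (-10 - 19*92 + 2*92²)*(-7/2) = (-10 - 1748 + 2*8464)*(-7/2) = (-10 - 1748 + 16928)*(-7/2) = 15170*(-7/2) = -53095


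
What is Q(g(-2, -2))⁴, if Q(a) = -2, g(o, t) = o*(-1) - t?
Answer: 16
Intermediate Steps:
g(o, t) = -o - t
Q(g(-2, -2))⁴ = (-2)⁴ = 16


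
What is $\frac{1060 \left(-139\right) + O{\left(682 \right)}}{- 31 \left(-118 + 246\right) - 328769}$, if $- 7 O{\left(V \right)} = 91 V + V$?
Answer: $\frac{1094124}{2329159} \approx 0.46975$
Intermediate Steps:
$O{\left(V \right)} = - \frac{92 V}{7}$ ($O{\left(V \right)} = - \frac{91 V + V}{7} = - \frac{92 V}{7}$)
$\frac{1060 \left(-139\right) + O{\left(682 \right)}}{- 31 \left(-118 + 246\right) - 328769} = \frac{1060 \left(-139\right) - \frac{62744}{7}}{- 31 \left(-118 + 246\right) - 328769} = \frac{-147340 - \frac{62744}{7}}{\left(-31\right) 128 - 328769} = - \frac{1094124}{7 \left(-3968 - 328769\right)} = - \frac{1094124}{7 \left(-332737\right)} = \left(- \frac{1094124}{7}\right) \left(- \frac{1}{332737}\right) = \frac{1094124}{2329159}$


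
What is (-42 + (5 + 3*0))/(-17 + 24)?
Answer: -37/7 ≈ -5.2857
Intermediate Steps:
(-42 + (5 + 3*0))/(-17 + 24) = (-42 + (5 + 0))/7 = (-42 + 5)*(1/7) = -37*1/7 = -37/7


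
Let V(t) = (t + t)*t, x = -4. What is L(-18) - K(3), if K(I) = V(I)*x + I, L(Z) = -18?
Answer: 51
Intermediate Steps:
V(t) = 2*t² (V(t) = (2*t)*t = 2*t²)
K(I) = I - 8*I² (K(I) = (2*I²)*(-4) + I = -8*I² + I = I - 8*I²)
L(-18) - K(3) = -18 - 3*(1 - 8*3) = -18 - 3*(1 - 24) = -18 - 3*(-23) = -18 - 1*(-69) = -18 + 69 = 51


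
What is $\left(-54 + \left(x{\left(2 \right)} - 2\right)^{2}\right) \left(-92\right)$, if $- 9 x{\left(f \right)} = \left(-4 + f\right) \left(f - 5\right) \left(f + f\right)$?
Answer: $\frac{26680}{9} \approx 2964.4$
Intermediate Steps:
$x{\left(f \right)} = - \frac{2 f \left(-5 + f\right) \left(-4 + f\right)}{9}$ ($x{\left(f \right)} = - \frac{\left(-4 + f\right) \left(f - 5\right) \left(f + f\right)}{9} = - \frac{\left(-4 + f\right) \left(-5 + f\right) 2 f}{9} = - \frac{\left(-4 + f\right) 2 f \left(-5 + f\right)}{9} = - \frac{2 f \left(-5 + f\right) \left(-4 + f\right)}{9}$)
$\left(-54 + \left(x{\left(2 \right)} - 2\right)^{2}\right) \left(-92\right) = \left(-54 + \left(\frac{2}{9} \cdot 2 \left(-20 - 2^{2} + 9 \cdot 2\right) - 2\right)^{2}\right) \left(-92\right) = \left(-54 + \left(\frac{2}{9} \cdot 2 \left(-20 - 4 + 18\right) - 2\right)^{2}\right) \left(-92\right) = \left(-54 + \left(\frac{2}{9} \cdot 2 \left(-6\right) - 2\right)^{2}\right) \left(-92\right) = \left(-54 + \left(- \frac{8}{3} - 2\right)^{2}\right) \left(-92\right) = \left(-54 + \left(- \frac{14}{3}\right)^{2}\right) \left(-92\right) = \left(-54 + \frac{196}{9}\right) \left(-92\right) = \left(- \frac{290}{9}\right) \left(-92\right) = \frac{26680}{9}$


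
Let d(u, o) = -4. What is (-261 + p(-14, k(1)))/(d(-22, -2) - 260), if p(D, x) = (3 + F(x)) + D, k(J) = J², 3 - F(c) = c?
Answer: 45/44 ≈ 1.0227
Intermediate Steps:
F(c) = 3 - c
p(D, x) = 6 + D - x (p(D, x) = (3 + (3 - x)) + D = (6 - x) + D = 6 + D - x)
(-261 + p(-14, k(1)))/(d(-22, -2) - 260) = (-261 + (6 - 14 - 1*1²))/(-4 - 260) = (-261 + (6 - 14 - 1*1))/(-264) = (-261 + (6 - 14 - 1))*(-1/264) = (-261 - 9)*(-1/264) = -270*(-1/264) = 45/44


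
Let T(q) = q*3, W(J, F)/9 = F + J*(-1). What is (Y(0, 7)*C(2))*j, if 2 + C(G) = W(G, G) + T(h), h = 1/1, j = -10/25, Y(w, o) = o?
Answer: -14/5 ≈ -2.8000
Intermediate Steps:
j = -2/5 (j = -10*1/25 = -2/5 ≈ -0.40000)
W(J, F) = -9*J + 9*F (W(J, F) = 9*(F + J*(-1)) = 9*(F - J) = -9*J + 9*F)
h = 1 (h = 1*1 = 1)
T(q) = 3*q
C(G) = 1 (C(G) = -2 + ((-9*G + 9*G) + 3*1) = -2 + (0 + 3) = -2 + 3 = 1)
(Y(0, 7)*C(2))*j = (7*1)*(-2/5) = 7*(-2/5) = -14/5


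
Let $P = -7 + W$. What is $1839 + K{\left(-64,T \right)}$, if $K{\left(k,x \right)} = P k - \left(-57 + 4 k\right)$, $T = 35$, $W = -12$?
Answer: $3368$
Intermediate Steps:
$P = -19$ ($P = -7 - 12 = -19$)
$K{\left(k,x \right)} = 57 - 23 k$ ($K{\left(k,x \right)} = - 19 k - \left(-57 + 4 k\right) = 57 - 23 k$)
$1839 + K{\left(-64,T \right)} = 1839 + \left(57 - -1472\right) = 1839 + \left(57 + 1472\right) = 1839 + 1529 = 3368$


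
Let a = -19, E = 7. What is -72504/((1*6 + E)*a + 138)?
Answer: 72504/109 ≈ 665.17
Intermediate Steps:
-72504/((1*6 + E)*a + 138) = -72504/((1*6 + 7)*(-19) + 138) = -72504/((6 + 7)*(-19) + 138) = -72504/(13*(-19) + 138) = -72504/(-247 + 138) = -72504/(-109) = -72504*(-1/109) = 72504/109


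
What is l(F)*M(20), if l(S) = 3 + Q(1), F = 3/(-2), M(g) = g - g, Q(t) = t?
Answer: 0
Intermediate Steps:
M(g) = 0
F = -3/2 (F = 3*(-½) = -3/2 ≈ -1.5000)
l(S) = 4 (l(S) = 3 + 1 = 4)
l(F)*M(20) = 4*0 = 0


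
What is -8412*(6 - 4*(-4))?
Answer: -185064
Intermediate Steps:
-8412*(6 - 4*(-4)) = -8412*(6 + 16) = -8412*22 = -185064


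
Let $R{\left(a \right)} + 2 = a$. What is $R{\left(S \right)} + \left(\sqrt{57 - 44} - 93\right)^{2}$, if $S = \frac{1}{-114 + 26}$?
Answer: $\frac{762079}{88} - 186 \sqrt{13} \approx 7989.4$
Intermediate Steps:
$S = - \frac{1}{88}$ ($S = \frac{1}{-88} = - \frac{1}{88} \approx -0.011364$)
$R{\left(a \right)} = -2 + a$
$R{\left(S \right)} + \left(\sqrt{57 - 44} - 93\right)^{2} = \left(-2 - \frac{1}{88}\right) + \left(\sqrt{57 - 44} - 93\right)^{2} = - \frac{177}{88} + \left(\sqrt{13} - 93\right)^{2} = - \frac{177}{88} + \left(-93 + \sqrt{13}\right)^{2}$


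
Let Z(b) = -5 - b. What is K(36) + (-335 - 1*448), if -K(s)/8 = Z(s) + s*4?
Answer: -1607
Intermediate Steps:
K(s) = 40 - 24*s (K(s) = -8*((-5 - s) + s*4) = -8*((-5 - s) + 4*s) = -8*(-5 + 3*s) = 40 - 24*s)
K(36) + (-335 - 1*448) = (40 - 24*36) + (-335 - 1*448) = (40 - 864) + (-335 - 448) = -824 - 783 = -1607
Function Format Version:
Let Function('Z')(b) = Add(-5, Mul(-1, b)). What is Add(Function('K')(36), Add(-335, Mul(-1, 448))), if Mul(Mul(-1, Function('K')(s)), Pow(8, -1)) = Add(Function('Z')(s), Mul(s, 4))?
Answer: -1607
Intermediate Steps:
Function('K')(s) = Add(40, Mul(-24, s)) (Function('K')(s) = Mul(-8, Add(Add(-5, Mul(-1, s)), Mul(s, 4))) = Mul(-8, Add(Add(-5, Mul(-1, s)), Mul(4, s))) = Mul(-8, Add(-5, Mul(3, s))) = Add(40, Mul(-24, s)))
Add(Function('K')(36), Add(-335, Mul(-1, 448))) = Add(Add(40, Mul(-24, 36)), Add(-335, Mul(-1, 448))) = Add(Add(40, -864), Add(-335, -448)) = Add(-824, -783) = -1607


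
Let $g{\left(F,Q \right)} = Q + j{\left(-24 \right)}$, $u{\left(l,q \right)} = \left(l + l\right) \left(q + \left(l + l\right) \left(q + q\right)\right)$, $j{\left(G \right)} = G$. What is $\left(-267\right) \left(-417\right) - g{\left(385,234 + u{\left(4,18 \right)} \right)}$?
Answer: $108681$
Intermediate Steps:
$u{\left(l,q \right)} = 2 l \left(q + 4 l q\right)$ ($u{\left(l,q \right)} = 2 l \left(q + 2 l 2 q\right) = 2 l \left(q + 4 l q\right)$)
$g{\left(F,Q \right)} = -24 + Q$ ($g{\left(F,Q \right)} = Q - 24 = -24 + Q$)
$\left(-267\right) \left(-417\right) - g{\left(385,234 + u{\left(4,18 \right)} \right)} = \left(-267\right) \left(-417\right) - \left(-24 + \left(234 + 2 \cdot 4 \cdot 18 \left(1 + 4 \cdot 4\right)\right)\right) = 111339 - \left(-24 + \left(234 + 2 \cdot 4 \cdot 18 \left(1 + 16\right)\right)\right) = 111339 - \left(-24 + \left(234 + 2 \cdot 4 \cdot 18 \cdot 17\right)\right) = 111339 - \left(-24 + \left(234 + 2448\right)\right) = 111339 - \left(-24 + 2682\right) = 111339 - 2658 = 108681$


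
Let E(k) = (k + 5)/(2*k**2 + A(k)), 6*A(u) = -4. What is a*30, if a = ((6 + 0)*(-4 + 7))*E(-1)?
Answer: 1620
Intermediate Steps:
A(u) = -2/3 (A(u) = (1/6)*(-4) = -2/3)
E(k) = (5 + k)/(-2/3 + 2*k**2) (E(k) = (k + 5)/(2*k**2 - 2/3) = (5 + k)/(-2/3 + 2*k**2))
a = 54 (a = ((6 + 0)*(-4 + 7))*(3*(5 - 1)/(2*(-1 + 3*(-1)**2))) = (6*3)*((3/2)*4/(-1 + 3*1)) = 18*((3/2)*4/(-1 + 3)) = 18*((3/2)*4/2) = 18*((3/2)*(1/2)*4) = 18*3 = 54)
a*30 = 54*30 = 1620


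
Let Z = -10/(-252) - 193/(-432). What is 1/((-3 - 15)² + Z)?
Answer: 3024/981247 ≈ 0.0030818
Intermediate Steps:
Z = 1471/3024 (Z = -10*(-1/252) - 193*(-1/432) = 5/126 + 193/432 = 1471/3024 ≈ 0.48644)
1/((-3 - 15)² + Z) = 1/((-3 - 15)² + 1471/3024) = 1/((-18)² + 1471/3024) = 1/(324 + 1471/3024) = 1/(981247/3024) = 3024/981247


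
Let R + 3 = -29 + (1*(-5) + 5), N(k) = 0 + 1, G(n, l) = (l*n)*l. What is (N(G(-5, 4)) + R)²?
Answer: 961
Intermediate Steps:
G(n, l) = n*l²
N(k) = 1
R = -32 (R = -3 + (-29 + (1*(-5) + 5)) = -3 + (-29 + (-5 + 5)) = -3 + (-29 + 0) = -3 - 29 = -32)
(N(G(-5, 4)) + R)² = (1 - 32)² = (-31)² = 961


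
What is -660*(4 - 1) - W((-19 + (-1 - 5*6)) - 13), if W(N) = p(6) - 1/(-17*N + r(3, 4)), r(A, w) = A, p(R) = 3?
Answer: -2129741/1074 ≈ -1983.0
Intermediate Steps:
W(N) = 3 - 1/(3 - 17*N) (W(N) = 3 - 1/(-17*N + 3) = 3 - 1/(3 - 17*N))
-660*(4 - 1) - W((-19 + (-1 - 5*6)) - 13) = -660*(4 - 1) - (-8 + 51*((-19 + (-1 - 5*6)) - 13))/(-3 + 17*((-19 + (-1 - 5*6)) - 13)) = -660*3 - (-8 + 51*((-19 + (-1 - 30)) - 13))/(-3 + 17*((-19 + (-1 - 30)) - 13)) = -1980 - (-8 + 51*((-19 - 31) - 13))/(-3 + 17*((-19 - 31) - 13)) = -1980 - (-8 + 51*(-50 - 13))/(-3 + 17*(-50 - 13)) = -1980 - (-8 + 51*(-63))/(-3 + 17*(-63)) = -1980 - (-8 - 3213)/(-3 - 1071) = -1980 - (-3221)/(-1074) = -1980 - (-1)*(-3221)/1074 = -1980 - 1*3221/1074 = -1980 - 3221/1074 = -2129741/1074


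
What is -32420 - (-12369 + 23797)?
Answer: -43848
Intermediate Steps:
-32420 - (-12369 + 23797) = -32420 - 1*11428 = -32420 - 11428 = -43848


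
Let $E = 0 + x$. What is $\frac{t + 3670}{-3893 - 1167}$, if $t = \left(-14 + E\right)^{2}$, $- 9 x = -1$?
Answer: $- \frac{5689}{7452} \approx -0.76342$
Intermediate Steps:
$x = \frac{1}{9}$ ($x = \left(- \frac{1}{9}\right) \left(-1\right) = \frac{1}{9} \approx 0.11111$)
$E = \frac{1}{9}$ ($E = 0 + \frac{1}{9} = \frac{1}{9} \approx 0.11111$)
$t = \frac{15625}{81}$ ($t = \left(-14 + \frac{1}{9}\right)^{2} = \left(- \frac{125}{9}\right)^{2} = \frac{15625}{81} \approx 192.9$)
$\frac{t + 3670}{-3893 - 1167} = \frac{\frac{15625}{81} + 3670}{-3893 - 1167} = \frac{312895}{81 \left(-5060\right)} = \frac{312895}{81} \left(- \frac{1}{5060}\right) = - \frac{5689}{7452}$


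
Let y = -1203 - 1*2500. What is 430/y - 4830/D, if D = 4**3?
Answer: -8956505/118496 ≈ -75.585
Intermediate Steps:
y = -3703 (y = -1203 - 2500 = -3703)
D = 64
430/y - 4830/D = 430/(-3703) - 4830/64 = 430*(-1/3703) - 4830*1/64 = -430/3703 - 2415/32 = -8956505/118496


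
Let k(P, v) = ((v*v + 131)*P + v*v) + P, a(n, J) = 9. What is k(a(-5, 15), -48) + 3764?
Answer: 27992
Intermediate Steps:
k(P, v) = P + v² + P*(131 + v²) (k(P, v) = ((v² + 131)*P + v²) + P = ((131 + v²)*P + v²) + P = (P*(131 + v²) + v²) + P = (v² + P*(131 + v²)) + P = P + v² + P*(131 + v²))
k(a(-5, 15), -48) + 3764 = ((-48)² + 132*9 + 9*(-48)²) + 3764 = (2304 + 1188 + 9*2304) + 3764 = (2304 + 1188 + 20736) + 3764 = 24228 + 3764 = 27992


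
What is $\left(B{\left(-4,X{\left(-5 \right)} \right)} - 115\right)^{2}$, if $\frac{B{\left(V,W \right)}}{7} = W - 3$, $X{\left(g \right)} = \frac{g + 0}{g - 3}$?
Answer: $\frac{1108809}{64} \approx 17325.0$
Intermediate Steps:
$X{\left(g \right)} = \frac{g}{-3 + g}$
$B{\left(V,W \right)} = -21 + 7 W$ ($B{\left(V,W \right)} = 7 \left(W - 3\right) = 7 \left(-3 + W\right) = -21 + 7 W$)
$\left(B{\left(-4,X{\left(-5 \right)} \right)} - 115\right)^{2} = \left(\left(-21 + 7 \left(- \frac{5}{-3 - 5}\right)\right) - 115\right)^{2} = \left(\left(-21 + 7 \left(- \frac{5}{-8}\right)\right) - 115\right)^{2} = \left(\left(-21 + 7 \left(\left(-5\right) \left(- \frac{1}{8}\right)\right)\right) - 115\right)^{2} = \left(\left(-21 + 7 \cdot \frac{5}{8}\right) - 115\right)^{2} = \left(\left(-21 + \frac{35}{8}\right) - 115\right)^{2} = \left(- \frac{133}{8} - 115\right)^{2} = \left(- \frac{1053}{8}\right)^{2} = \frac{1108809}{64}$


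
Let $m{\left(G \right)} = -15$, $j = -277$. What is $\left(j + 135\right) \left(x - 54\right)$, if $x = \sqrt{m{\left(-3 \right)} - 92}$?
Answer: $7668 - 142 i \sqrt{107} \approx 7668.0 - 1468.9 i$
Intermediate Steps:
$x = i \sqrt{107}$ ($x = \sqrt{-15 - 92} = \sqrt{-107} = i \sqrt{107} \approx 10.344 i$)
$\left(j + 135\right) \left(x - 54\right) = \left(-277 + 135\right) \left(i \sqrt{107} - 54\right) = - 142 \left(-54 + i \sqrt{107}\right) = 7668 - 142 i \sqrt{107}$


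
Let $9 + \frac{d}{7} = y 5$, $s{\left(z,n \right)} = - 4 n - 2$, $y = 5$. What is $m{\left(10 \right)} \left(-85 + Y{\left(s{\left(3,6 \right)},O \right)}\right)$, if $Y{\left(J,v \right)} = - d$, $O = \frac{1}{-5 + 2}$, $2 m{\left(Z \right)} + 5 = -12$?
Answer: $\frac{3349}{2} \approx 1674.5$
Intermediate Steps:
$s{\left(z,n \right)} = -2 - 4 n$
$m{\left(Z \right)} = - \frac{17}{2}$ ($m{\left(Z \right)} = - \frac{5}{2} + \frac{1}{2} \left(-12\right) = - \frac{5}{2} - 6 = - \frac{17}{2}$)
$O = - \frac{1}{3}$ ($O = \frac{1}{-3} = - \frac{1}{3} \approx -0.33333$)
$d = 112$ ($d = -63 + 7 \cdot 5 \cdot 5 = -63 + 7 \cdot 25 = -63 + 175 = 112$)
$Y{\left(J,v \right)} = -112$ ($Y{\left(J,v \right)} = \left(-1\right) 112 = -112$)
$m{\left(10 \right)} \left(-85 + Y{\left(s{\left(3,6 \right)},O \right)}\right) = - \frac{17 \left(-85 - 112\right)}{2} = \left(- \frac{17}{2}\right) \left(-197\right) = \frac{3349}{2}$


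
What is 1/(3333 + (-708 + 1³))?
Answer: 1/2626 ≈ 0.00038081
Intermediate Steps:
1/(3333 + (-708 + 1³)) = 1/(3333 + (-708 + 1)) = 1/(3333 - 707) = 1/2626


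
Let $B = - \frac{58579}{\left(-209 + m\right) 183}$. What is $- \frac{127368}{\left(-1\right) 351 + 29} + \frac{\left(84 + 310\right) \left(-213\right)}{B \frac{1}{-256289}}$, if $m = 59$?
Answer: $\frac{95054795897903136}{9431219} \approx 1.0079 \cdot 10^{10}$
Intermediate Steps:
$B = \frac{58579}{27450}$ ($B = - \frac{58579}{\left(-209 + 59\right) 183} = - \frac{58579}{\left(-150\right) 183} = - \frac{58579}{-27450} = \left(-58579\right) \left(- \frac{1}{27450}\right) = \frac{58579}{27450} \approx 2.134$)
$- \frac{127368}{\left(-1\right) 351 + 29} + \frac{\left(84 + 310\right) \left(-213\right)}{B \frac{1}{-256289}} = - \frac{127368}{\left(-1\right) 351 + 29} + \frac{\left(84 + 310\right) \left(-213\right)}{\frac{58579}{27450} \frac{1}{-256289}} = - \frac{127368}{-351 + 29} + \frac{394 \left(-213\right)}{\frac{58579}{27450} \left(- \frac{1}{256289}\right)} = - \frac{127368}{-322} - \frac{83922}{- \frac{58579}{7035133050}} = \left(-127368\right) \left(- \frac{1}{322}\right) - - \frac{590402435822100}{58579} = \frac{63684}{161} + \frac{590402435822100}{58579} = \frac{95054795897903136}{9431219}$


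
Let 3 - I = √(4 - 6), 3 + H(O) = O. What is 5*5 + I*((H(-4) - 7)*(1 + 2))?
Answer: -101 + 42*I*√2 ≈ -101.0 + 59.397*I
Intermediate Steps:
H(O) = -3 + O
I = 3 - I*√2 (I = 3 - √(4 - 6) = 3 - √(-2) = 3 - I*√2 ≈ 3.0 - 1.4142*I)
5*5 + I*((H(-4) - 7)*(1 + 2)) = 5*5 + (3 - I*√2)*(((-3 - 4) - 7)*(1 + 2)) = 25 + (3 - I*√2)*((-7 - 7)*3) = 25 + (3 - I*√2)*(-14*3) = 25 + (3 - I*√2)*(-42) = 25 + (-126 + 42*I*√2) = -101 + 42*I*√2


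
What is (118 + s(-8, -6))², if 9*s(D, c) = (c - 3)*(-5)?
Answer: 15129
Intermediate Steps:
s(D, c) = 5/3 - 5*c/9 (s(D, c) = ((c - 3)*(-5))/9 = ((-3 + c)*(-5))/9 = (15 - 5*c)/9 = 5/3 - 5*c/9)
(118 + s(-8, -6))² = (118 + (5/3 - 5/9*(-6)))² = (118 + (5/3 + 10/3))² = (118 + 5)² = 123² = 15129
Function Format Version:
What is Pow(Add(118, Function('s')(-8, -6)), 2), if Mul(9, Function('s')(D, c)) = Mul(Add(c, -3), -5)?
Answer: 15129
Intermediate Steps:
Function('s')(D, c) = Add(Rational(5, 3), Mul(Rational(-5, 9), c)) (Function('s')(D, c) = Mul(Rational(1, 9), Mul(Add(c, -3), -5)) = Mul(Rational(1, 9), Mul(Add(-3, c), -5)) = Mul(Rational(1, 9), Add(15, Mul(-5, c))) = Add(Rational(5, 3), Mul(Rational(-5, 9), c)))
Pow(Add(118, Function('s')(-8, -6)), 2) = Pow(Add(118, Add(Rational(5, 3), Mul(Rational(-5, 9), -6))), 2) = Pow(Add(118, Add(Rational(5, 3), Rational(10, 3))), 2) = Pow(Add(118, 5), 2) = Pow(123, 2) = 15129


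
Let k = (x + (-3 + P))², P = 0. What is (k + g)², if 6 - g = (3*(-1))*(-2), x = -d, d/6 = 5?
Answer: 1185921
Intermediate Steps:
d = 30 (d = 6*5 = 30)
x = -30 (x = -1*30 = -30)
g = 0 (g = 6 - 3*(-1)*(-2) = 6 - (-3)*(-2) = 6 - 1*6 = 6 - 6 = 0)
k = 1089 (k = (-30 + (-3 + 0))² = (-30 - 3)² = (-33)² = 1089)
(k + g)² = (1089 + 0)² = 1089² = 1185921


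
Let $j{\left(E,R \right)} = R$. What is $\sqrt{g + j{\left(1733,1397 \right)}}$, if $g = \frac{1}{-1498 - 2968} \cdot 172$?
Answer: $\frac{\sqrt{6965653695}}{2233} \approx 37.376$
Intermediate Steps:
$g = - \frac{86}{2233}$ ($g = \frac{1}{-4466} \cdot 172 = \left(- \frac{1}{4466}\right) 172 = - \frac{86}{2233} \approx -0.038513$)
$\sqrt{g + j{\left(1733,1397 \right)}} = \sqrt{- \frac{86}{2233} + 1397} = \sqrt{\frac{3119415}{2233}} = \frac{\sqrt{6965653695}}{2233}$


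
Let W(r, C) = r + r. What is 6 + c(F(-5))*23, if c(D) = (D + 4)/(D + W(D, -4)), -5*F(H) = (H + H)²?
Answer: 182/15 ≈ 12.133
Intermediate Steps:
F(H) = -4*H²/5 (F(H) = -(H + H)²/5 = -4*H²/5)
W(r, C) = 2*r
c(D) = (4 + D)/(3*D) (c(D) = (D + 4)/(D + 2*D) = (4 + D)/((3*D)) = (4 + D)*(1/(3*D)) = (4 + D)/(3*D))
6 + c(F(-5))*23 = 6 + ((4 - ⅘*(-5)²)/(3*((-⅘*(-5)²))))*23 = 6 + ((4 - ⅘*25)/(3*((-⅘*25))))*23 = 6 + ((⅓)*(4 - 20)/(-20))*23 = 6 + ((⅓)*(-1/20)*(-16))*23 = 6 + (4/15)*23 = 6 + 92/15 = 182/15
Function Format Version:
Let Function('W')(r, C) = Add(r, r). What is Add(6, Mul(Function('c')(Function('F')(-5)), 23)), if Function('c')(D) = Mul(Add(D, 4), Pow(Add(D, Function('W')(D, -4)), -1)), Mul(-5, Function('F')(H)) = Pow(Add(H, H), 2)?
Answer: Rational(182, 15) ≈ 12.133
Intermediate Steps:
Function('F')(H) = Mul(Rational(-4, 5), Pow(H, 2)) (Function('F')(H) = Mul(Rational(-1, 5), Pow(Add(H, H), 2)) = Mul(Rational(-1, 5), Pow(Mul(2, H), 2)) = Mul(Rational(-1, 5), Mul(4, Pow(H, 2))) = Mul(Rational(-4, 5), Pow(H, 2)))
Function('W')(r, C) = Mul(2, r)
Function('c')(D) = Mul(Rational(1, 3), Pow(D, -1), Add(4, D)) (Function('c')(D) = Mul(Add(D, 4), Pow(Add(D, Mul(2, D)), -1)) = Mul(Add(4, D), Pow(Mul(3, D), -1)) = Mul(Add(4, D), Mul(Rational(1, 3), Pow(D, -1))) = Mul(Rational(1, 3), Pow(D, -1), Add(4, D)))
Add(6, Mul(Function('c')(Function('F')(-5)), 23)) = Add(6, Mul(Mul(Rational(1, 3), Pow(Mul(Rational(-4, 5), Pow(-5, 2)), -1), Add(4, Mul(Rational(-4, 5), Pow(-5, 2)))), 23)) = Add(6, Mul(Mul(Rational(1, 3), Pow(Mul(Rational(-4, 5), 25), -1), Add(4, Mul(Rational(-4, 5), 25))), 23)) = Add(6, Mul(Mul(Rational(1, 3), Pow(-20, -1), Add(4, -20)), 23)) = Add(6, Mul(Mul(Rational(1, 3), Rational(-1, 20), -16), 23)) = Add(6, Mul(Rational(4, 15), 23)) = Add(6, Rational(92, 15)) = Rational(182, 15)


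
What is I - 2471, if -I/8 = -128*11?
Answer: 8793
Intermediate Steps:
I = 11264 (I = -(-1024)*11 = -8*(-1408) = 11264)
I - 2471 = 11264 - 2471 = 8793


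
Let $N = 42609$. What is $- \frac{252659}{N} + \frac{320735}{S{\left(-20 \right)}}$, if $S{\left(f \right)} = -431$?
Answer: $- \frac{13775093644}{18364479} \approx -750.09$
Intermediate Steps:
$- \frac{252659}{N} + \frac{320735}{S{\left(-20 \right)}} = - \frac{252659}{42609} + \frac{320735}{-431} = \left(-252659\right) \frac{1}{42609} + 320735 \left(- \frac{1}{431}\right) = - \frac{252659}{42609} - \frac{320735}{431} = - \frac{13775093644}{18364479}$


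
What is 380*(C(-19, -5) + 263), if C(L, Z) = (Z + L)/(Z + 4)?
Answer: 109060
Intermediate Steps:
C(L, Z) = (L + Z)/(4 + Z)
380*(C(-19, -5) + 263) = 380*((-19 - 5)/(4 - 5) + 263) = 380*(-24/(-1) + 263) = 380*(-1*(-24) + 263) = 380*(24 + 263) = 380*287 = 109060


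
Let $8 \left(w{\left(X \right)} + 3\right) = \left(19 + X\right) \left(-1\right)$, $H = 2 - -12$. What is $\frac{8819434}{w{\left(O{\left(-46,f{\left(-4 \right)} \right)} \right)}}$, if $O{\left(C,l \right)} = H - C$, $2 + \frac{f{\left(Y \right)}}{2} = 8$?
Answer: $- \frac{70555472}{103} \approx -6.8501 \cdot 10^{5}$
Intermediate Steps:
$H = 14$ ($H = 2 + 12 = 14$)
$f{\left(Y \right)} = 12$ ($f{\left(Y \right)} = -4 + 2 \cdot 8 = -4 + 16 = 12$)
$O{\left(C,l \right)} = 14 - C$
$w{\left(X \right)} = - \frac{43}{8} - \frac{X}{8}$ ($w{\left(X \right)} = -3 + \frac{\left(19 + X\right) \left(-1\right)}{8} = -3 + \frac{-19 - X}{8} = -3 - \left(\frac{19}{8} + \frac{X}{8}\right) = - \frac{43}{8} - \frac{X}{8}$)
$\frac{8819434}{w{\left(O{\left(-46,f{\left(-4 \right)} \right)} \right)}} = \frac{8819434}{- \frac{43}{8} - \frac{14 - -46}{8}} = \frac{8819434}{- \frac{43}{8} - \frac{14 + 46}{8}} = \frac{8819434}{- \frac{43}{8} - \frac{15}{2}} = \frac{8819434}{- \frac{103}{8}} = 8819434 \left(- \frac{8}{103}\right) = - \frac{70555472}{103}$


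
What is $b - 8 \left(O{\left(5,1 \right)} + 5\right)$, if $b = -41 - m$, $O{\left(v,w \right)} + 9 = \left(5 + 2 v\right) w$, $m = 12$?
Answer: $-141$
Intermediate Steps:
$O{\left(v,w \right)} = -9 + w \left(5 + 2 v\right)$ ($O{\left(v,w \right)} = -9 + \left(5 + 2 v\right) w = -9 + w \left(5 + 2 v\right)$)
$b = -53$ ($b = -41 - 12 = -53$)
$b - 8 \left(O{\left(5,1 \right)} + 5\right) = -53 - 8 \left(\left(-9 + 5 \cdot 1 + 2 \cdot 5 \cdot 1\right) + 5\right) = -53 - 8 \left(\left(-9 + 5 + 10\right) + 5\right) = -53 - 8 \left(6 + 5\right) = -53 - 88 = -141$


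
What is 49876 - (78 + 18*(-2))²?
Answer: 48112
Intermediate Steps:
49876 - (78 + 18*(-2))² = 49876 - (78 - 36)² = 49876 - 1*42² = 49876 - 1*1764 = 49876 - 1764 = 48112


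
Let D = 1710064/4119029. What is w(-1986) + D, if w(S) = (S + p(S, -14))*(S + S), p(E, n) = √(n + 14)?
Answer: 32492517121432/4119029 ≈ 7.8884e+6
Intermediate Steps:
D = 1710064/4119029 (D = 1710064*(1/4119029) = 1710064/4119029 ≈ 0.41516)
p(E, n) = √(14 + n)
w(S) = 2*S² (w(S) = (S + √(14 - 14))*(S + S) = (S + √0)*(2*S) = (S + 0)*(2*S) = S*(2*S) = 2*S²)
w(-1986) + D = 2*(-1986)² + 1710064/4119029 = 2*3944196 + 1710064/4119029 = 7888392 + 1710064/4119029 = 32492517121432/4119029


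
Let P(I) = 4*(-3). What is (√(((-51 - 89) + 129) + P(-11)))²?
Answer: -23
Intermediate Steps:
P(I) = -12
(√(((-51 - 89) + 129) + P(-11)))² = (√(((-51 - 89) + 129) - 12))² = (√((-140 + 129) - 12))² = (√(-11 - 12))² = (√(-23))² = (I*√23)² = -23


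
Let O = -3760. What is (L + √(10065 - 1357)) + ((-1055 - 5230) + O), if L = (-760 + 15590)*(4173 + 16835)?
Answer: 311538595 + 2*√2177 ≈ 3.1154e+8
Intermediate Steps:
L = 311548640 (L = 14830*21008 = 311548640)
(L + √(10065 - 1357)) + ((-1055 - 5230) + O) = (311548640 + √(10065 - 1357)) + ((-1055 - 5230) - 3760) = (311548640 + √8708) + (-6285 - 3760) = (311548640 + 2*√2177) - 10045 = 311538595 + 2*√2177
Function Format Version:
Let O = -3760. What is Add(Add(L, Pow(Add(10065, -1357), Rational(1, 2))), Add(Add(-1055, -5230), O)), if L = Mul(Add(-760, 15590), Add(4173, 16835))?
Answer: Add(311538595, Mul(2, Pow(2177, Rational(1, 2)))) ≈ 3.1154e+8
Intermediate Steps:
L = 311548640 (L = Mul(14830, 21008) = 311548640)
Add(Add(L, Pow(Add(10065, -1357), Rational(1, 2))), Add(Add(-1055, -5230), O)) = Add(Add(311548640, Pow(Add(10065, -1357), Rational(1, 2))), Add(Add(-1055, -5230), -3760)) = Add(Add(311548640, Pow(8708, Rational(1, 2))), Add(-6285, -3760)) = Add(Add(311548640, Mul(2, Pow(2177, Rational(1, 2)))), -10045) = Add(311538595, Mul(2, Pow(2177, Rational(1, 2))))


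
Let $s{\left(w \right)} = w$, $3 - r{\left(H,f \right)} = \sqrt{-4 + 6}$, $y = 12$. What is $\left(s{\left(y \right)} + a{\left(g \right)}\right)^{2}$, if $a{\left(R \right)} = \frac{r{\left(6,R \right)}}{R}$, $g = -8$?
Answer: $\frac{\left(93 + \sqrt{2}\right)^{2}}{64} \approx 139.28$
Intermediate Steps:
$r{\left(H,f \right)} = 3 - \sqrt{2}$ ($r{\left(H,f \right)} = 3 - \sqrt{-4 + 6} = 3 - \sqrt{2}$)
$a{\left(R \right)} = \frac{3 - \sqrt{2}}{R}$
$\left(s{\left(y \right)} + a{\left(g \right)}\right)^{2} = \left(12 + \frac{3 - \sqrt{2}}{-8}\right)^{2} = \left(12 - \frac{3 - \sqrt{2}}{8}\right)^{2} = \left(12 - \left(\frac{3}{8} - \frac{\sqrt{2}}{8}\right)\right)^{2} = \left(\frac{93}{8} + \frac{\sqrt{2}}{8}\right)^{2}$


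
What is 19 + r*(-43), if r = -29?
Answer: 1266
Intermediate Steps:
19 + r*(-43) = 19 - 29*(-43) = 19 + 1247 = 1266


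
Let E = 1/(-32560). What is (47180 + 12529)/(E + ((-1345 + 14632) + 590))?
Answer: 1944125040/451835119 ≈ 4.3027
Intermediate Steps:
E = -1/32560 ≈ -3.0713e-5
(47180 + 12529)/(E + ((-1345 + 14632) + 590)) = (47180 + 12529)/(-1/32560 + ((-1345 + 14632) + 590)) = 59709/(-1/32560 + (13287 + 590)) = 59709/(-1/32560 + 13877) = 59709/(451835119/32560) = 59709*(32560/451835119) = 1944125040/451835119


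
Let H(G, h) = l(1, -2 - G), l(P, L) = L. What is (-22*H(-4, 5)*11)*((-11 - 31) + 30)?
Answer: 5808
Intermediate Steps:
H(G, h) = -2 - G
(-22*H(-4, 5)*11)*((-11 - 31) + 30) = (-22*(-2 - 1*(-4))*11)*((-11 - 31) + 30) = (-22*(-2 + 4)*11)*(-42 + 30) = -44*11*(-12) = -22*22*(-12) = -484*(-12) = 5808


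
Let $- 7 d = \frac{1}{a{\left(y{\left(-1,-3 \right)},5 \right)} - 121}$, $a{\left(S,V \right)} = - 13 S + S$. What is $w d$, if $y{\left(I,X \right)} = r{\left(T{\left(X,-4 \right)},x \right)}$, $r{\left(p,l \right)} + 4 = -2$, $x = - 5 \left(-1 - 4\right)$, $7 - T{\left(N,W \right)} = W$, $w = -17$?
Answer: $- \frac{17}{343} \approx -0.049563$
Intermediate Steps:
$T{\left(N,W \right)} = 7 - W$
$x = 25$ ($x = \left(-5\right) \left(-5\right) = 25$)
$r{\left(p,l \right)} = -6$ ($r{\left(p,l \right)} = -4 - 2 = -6$)
$y{\left(I,X \right)} = -6$
$a{\left(S,V \right)} = - 12 S$
$d = \frac{1}{343}$ ($d = - \frac{1}{7 \left(\left(-12\right) \left(-6\right) - 121\right)} = - \frac{1}{7 \left(72 - 121\right)} = - \frac{1}{7 \left(-49\right)} = \left(- \frac{1}{7}\right) \left(- \frac{1}{49}\right) = \frac{1}{343} \approx 0.0029155$)
$w d = \left(-17\right) \frac{1}{343} = - \frac{17}{343}$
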